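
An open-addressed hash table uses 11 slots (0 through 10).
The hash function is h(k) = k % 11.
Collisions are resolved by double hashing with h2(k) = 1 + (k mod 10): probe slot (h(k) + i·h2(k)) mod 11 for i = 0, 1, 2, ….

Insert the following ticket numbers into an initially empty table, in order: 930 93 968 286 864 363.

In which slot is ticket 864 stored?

10

930: h=6 -> slot 6
93: h=5 -> slot 5
968: h=0 -> slot 0
286: h=0, h2=7, probe 0,7 -> slot 7
864: h=6, h2=5, probe 6,0,5,10 -> slot 10
363: h=0, h2=4, probe 0,4 -> slot 4
Table: [968, ., ., ., 363, 93, 930, 286, ., ., 864]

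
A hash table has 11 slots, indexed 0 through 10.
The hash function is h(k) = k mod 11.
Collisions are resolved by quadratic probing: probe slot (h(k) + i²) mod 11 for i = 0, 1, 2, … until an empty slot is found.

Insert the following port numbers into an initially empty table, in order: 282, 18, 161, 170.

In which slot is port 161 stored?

0

282 hashes to 7; slot 7 is free -> place at 7.
18 hashes to 7; 7 taken -> place at 8.
161 hashes to 7; 7,8 taken -> place at 0.
170 hashes to 5; slot 5 is free -> place at 5.
Table: [161, ., ., ., ., 170, ., 282, 18, ., .]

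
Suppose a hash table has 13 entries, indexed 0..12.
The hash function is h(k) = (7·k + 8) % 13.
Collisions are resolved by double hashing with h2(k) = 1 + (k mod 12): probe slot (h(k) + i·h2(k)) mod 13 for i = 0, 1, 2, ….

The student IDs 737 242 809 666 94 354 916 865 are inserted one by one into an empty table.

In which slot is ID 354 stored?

737 hashes to 6; slot 6 is free -> place at 6.
242 hashes to 12; slot 12 is free -> place at 12.
809 hashes to 3; slot 3 is free -> place at 3.
666 hashes to 3, h2=7; 3 taken -> place at 10.
94 hashes to 3, h2=11; 3 taken -> place at 1.
354 hashes to 3, h2=7; 3,10 taken -> place at 4.
916 hashes to 11; slot 11 is free -> place at 11.
865 hashes to 5; slot 5 is free -> place at 5.
Table: [_, 94, _, 809, 354, 865, 737, _, _, _, 666, 916, 242]

4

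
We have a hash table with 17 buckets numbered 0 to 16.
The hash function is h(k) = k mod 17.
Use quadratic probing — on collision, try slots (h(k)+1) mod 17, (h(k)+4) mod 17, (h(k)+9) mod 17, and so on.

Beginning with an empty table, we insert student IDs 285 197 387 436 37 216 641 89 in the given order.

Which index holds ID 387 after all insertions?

285 hashes to 13; slot 13 is free -> place at 13.
197 hashes to 10; slot 10 is free -> place at 10.
387 hashes to 13; 13 taken -> place at 14.
436 hashes to 11; slot 11 is free -> place at 11.
37 hashes to 3; slot 3 is free -> place at 3.
216 hashes to 12; slot 12 is free -> place at 12.
641 hashes to 12; 12,13 taken -> place at 16.
89 hashes to 4; slot 4 is free -> place at 4.
Table: [_, _, _, 37, 89, _, _, _, _, _, 197, 436, 216, 285, 387, _, 641]

14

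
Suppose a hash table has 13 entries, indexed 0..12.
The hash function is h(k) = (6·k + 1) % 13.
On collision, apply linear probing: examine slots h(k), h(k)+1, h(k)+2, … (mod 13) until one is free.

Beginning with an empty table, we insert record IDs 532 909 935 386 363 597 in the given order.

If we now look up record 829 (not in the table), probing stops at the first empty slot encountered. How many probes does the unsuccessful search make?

5

532 hashes to 8; slot 8 is free → place at 8.
909 hashes to 8; 8 taken → place at 9.
935 hashes to 8; 8,9 taken → place at 10.
386 hashes to 3; slot 3 is free → place at 3.
363 hashes to 8; 8,9,10 taken → place at 11.
597 hashes to 8; 8,9,10,11 taken → place at 12.
Table: [-, -, -, 386, -, -, -, -, 532, 909, 935, 363, 597]
Lookup 829: h=9, probe 9,10,11,12,0 → slot 0 empty, not found.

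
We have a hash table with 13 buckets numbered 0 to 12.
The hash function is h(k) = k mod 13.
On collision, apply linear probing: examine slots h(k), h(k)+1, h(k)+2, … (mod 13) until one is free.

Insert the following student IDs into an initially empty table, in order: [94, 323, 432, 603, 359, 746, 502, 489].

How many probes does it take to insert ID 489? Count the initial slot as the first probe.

Insert 94: h=3, slot 3 empty → index 3.
Insert 323: h=11, slot 11 empty → index 11.
Insert 432: h=3, slot 3 occupied → index 4.
Insert 603: h=5, slot 5 empty → index 5.
Insert 359: h=8, slot 8 empty → index 8.
Insert 746: h=5, slot 5 occupied → index 6.
Insert 502: h=8, slot 8 occupied → index 9.
Insert 489: h=8, slots 8,9 occupied → index 10.
Table: [., ., ., 94, 432, 603, 746, ., 359, 502, 489, 323, .]

3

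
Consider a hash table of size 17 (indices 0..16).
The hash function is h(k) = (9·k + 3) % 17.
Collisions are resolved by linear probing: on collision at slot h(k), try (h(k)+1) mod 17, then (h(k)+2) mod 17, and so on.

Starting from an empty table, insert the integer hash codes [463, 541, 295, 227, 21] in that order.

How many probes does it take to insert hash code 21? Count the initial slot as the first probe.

4

Insert 463: h=5, slot 5 empty → index 5.
Insert 541: h=10, slot 10 empty → index 10.
Insert 295: h=6, slot 6 empty → index 6.
Insert 227: h=6, slot 6 occupied → index 7.
Insert 21: h=5, slots 5,6,7 occupied → index 8.
Table: [-, -, -, -, -, 463, 295, 227, 21, -, 541, -, -, -, -, -, -]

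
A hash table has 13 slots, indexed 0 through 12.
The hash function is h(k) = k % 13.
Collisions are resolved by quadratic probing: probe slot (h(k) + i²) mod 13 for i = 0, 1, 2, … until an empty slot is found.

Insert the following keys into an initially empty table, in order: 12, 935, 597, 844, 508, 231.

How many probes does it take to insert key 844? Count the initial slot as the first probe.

4

12: h=12 -> slot 12
935: h=12, probe 12,0 -> slot 0
597: h=12, probe 12,0,3 -> slot 3
844: h=12, probe 12,0,3,8 -> slot 8
508: h=1 -> slot 1
231: h=10 -> slot 10
Table: [935, 508, _, 597, _, _, _, _, 844, _, 231, _, 12]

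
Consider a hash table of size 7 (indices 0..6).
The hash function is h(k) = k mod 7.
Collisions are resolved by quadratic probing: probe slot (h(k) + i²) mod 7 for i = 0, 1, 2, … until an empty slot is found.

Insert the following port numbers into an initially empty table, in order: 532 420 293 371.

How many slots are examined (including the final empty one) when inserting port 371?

532: h=0 => slot 0
420: h=0, probe 0,1 => slot 1
293: h=6 => slot 6
371: h=0, probe 0,1,4 => slot 4
Table: [532, 420, -, -, 371, -, 293]

3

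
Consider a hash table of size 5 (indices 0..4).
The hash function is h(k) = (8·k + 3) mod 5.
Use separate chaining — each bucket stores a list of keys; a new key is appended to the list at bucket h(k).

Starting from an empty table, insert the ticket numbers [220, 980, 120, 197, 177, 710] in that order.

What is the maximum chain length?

Insert 220: h=3, bucket 3 empty -> new chain.
Insert 980: h=3, bucket 3 nonempty -> append to chain.
Insert 120: h=3, bucket 3 nonempty -> append to chain.
Insert 197: h=4, bucket 4 empty -> new chain.
Insert 177: h=4, bucket 4 nonempty -> append to chain.
Insert 710: h=3, bucket 3 nonempty -> append to chain.
Final buckets:
0: -
1: -
2: -
3: 220 -> 980 -> 120 -> 710
4: 197 -> 177

4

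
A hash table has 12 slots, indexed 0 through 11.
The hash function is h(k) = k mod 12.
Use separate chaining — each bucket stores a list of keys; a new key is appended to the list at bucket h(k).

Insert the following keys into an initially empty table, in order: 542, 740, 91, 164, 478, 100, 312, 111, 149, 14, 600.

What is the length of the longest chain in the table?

2

Insert 542: h=2, bucket 2 empty -> new chain.
Insert 740: h=8, bucket 8 empty -> new chain.
Insert 91: h=7, bucket 7 empty -> new chain.
Insert 164: h=8, bucket 8 nonempty -> append to chain.
Insert 478: h=10, bucket 10 empty -> new chain.
Insert 100: h=4, bucket 4 empty -> new chain.
Insert 312: h=0, bucket 0 empty -> new chain.
Insert 111: h=3, bucket 3 empty -> new chain.
Insert 149: h=5, bucket 5 empty -> new chain.
Insert 14: h=2, bucket 2 nonempty -> append to chain.
Insert 600: h=0, bucket 0 nonempty -> append to chain.
Final buckets:
0: 312 -> 600
1: —
2: 542 -> 14
3: 111
4: 100
5: 149
6: —
7: 91
8: 740 -> 164
9: —
10: 478
11: —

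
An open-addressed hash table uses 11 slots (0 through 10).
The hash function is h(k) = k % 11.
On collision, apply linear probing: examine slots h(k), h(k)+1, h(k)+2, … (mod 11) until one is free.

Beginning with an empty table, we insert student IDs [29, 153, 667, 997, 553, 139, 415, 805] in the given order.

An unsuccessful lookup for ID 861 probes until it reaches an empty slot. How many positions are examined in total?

29: h=7 → slot 7
153: h=10 → slot 10
667: h=7, probe 7,8 → slot 8
997: h=7, probe 7,8,9 → slot 9
553: h=3 → slot 3
139: h=7, probe 7,8,9,10,0 → slot 0
415: h=8, probe 8,9,10,0,1 → slot 1
805: h=2 → slot 2
Table: [139, 415, 805, 553, ., ., ., 29, 667, 997, 153]
Lookup 861: h=3, probe 3,4 → slot 4 empty, not found.

2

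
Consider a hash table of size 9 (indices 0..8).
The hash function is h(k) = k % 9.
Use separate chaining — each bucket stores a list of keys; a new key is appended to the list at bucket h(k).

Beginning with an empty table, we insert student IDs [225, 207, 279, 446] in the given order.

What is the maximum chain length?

225 -> bucket 0
207 -> bucket 0 (collision)
279 -> bucket 0 (collision)
446 -> bucket 5
Final buckets:
0: 225 -> 207 -> 279
1: .
2: .
3: .
4: .
5: 446
6: .
7: .
8: .

3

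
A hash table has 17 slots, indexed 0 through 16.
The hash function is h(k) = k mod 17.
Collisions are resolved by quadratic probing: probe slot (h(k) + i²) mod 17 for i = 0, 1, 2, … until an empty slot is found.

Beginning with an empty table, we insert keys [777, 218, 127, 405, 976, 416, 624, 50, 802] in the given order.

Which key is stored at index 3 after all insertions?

777: h=12 -> slot 12
218: h=14 -> slot 14
127: h=8 -> slot 8
405: h=14, probe 14,15 -> slot 15
976: h=7 -> slot 7
416: h=8, probe 8,9 -> slot 9
624: h=12, probe 12,13 -> slot 13
50: h=16 -> slot 16
802: h=3 -> slot 3
Table: [_, _, _, 802, _, _, _, 976, 127, 416, _, _, 777, 624, 218, 405, 50]

802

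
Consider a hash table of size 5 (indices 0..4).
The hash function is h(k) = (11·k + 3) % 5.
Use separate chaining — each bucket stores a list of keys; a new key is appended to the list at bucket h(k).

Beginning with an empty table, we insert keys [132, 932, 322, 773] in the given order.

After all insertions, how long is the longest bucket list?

Insert 132: h=0, bucket 0 empty -> new chain.
Insert 932: h=0, bucket 0 nonempty -> append to chain.
Insert 322: h=0, bucket 0 nonempty -> append to chain.
Insert 773: h=1, bucket 1 empty -> new chain.
Final buckets:
0: 132 -> 932 -> 322
1: 773
2: —
3: —
4: —

3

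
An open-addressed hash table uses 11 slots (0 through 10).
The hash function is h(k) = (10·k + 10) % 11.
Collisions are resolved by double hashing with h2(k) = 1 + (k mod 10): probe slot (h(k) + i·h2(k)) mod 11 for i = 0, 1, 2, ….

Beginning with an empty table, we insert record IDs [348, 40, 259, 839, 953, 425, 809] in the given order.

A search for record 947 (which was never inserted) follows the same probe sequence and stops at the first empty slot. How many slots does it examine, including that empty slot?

2

348 hashes to 3; slot 3 is free -> place at 3.
40 hashes to 3, h2=1; 3 taken -> place at 4.
259 hashes to 4, h2=10; 4,3 taken -> place at 2.
839 hashes to 7; slot 7 is free -> place at 7.
953 hashes to 3, h2=4; 3,7 taken -> place at 0.
425 hashes to 3, h2=6; 3 taken -> place at 9.
809 hashes to 4, h2=10; 4,3,2 taken -> place at 1.
Table: [953, 809, 259, 348, 40, —, —, 839, —, 425, —]
Lookup 947: h=9, h2=8, probe 9,6 → slot 6 empty, not found.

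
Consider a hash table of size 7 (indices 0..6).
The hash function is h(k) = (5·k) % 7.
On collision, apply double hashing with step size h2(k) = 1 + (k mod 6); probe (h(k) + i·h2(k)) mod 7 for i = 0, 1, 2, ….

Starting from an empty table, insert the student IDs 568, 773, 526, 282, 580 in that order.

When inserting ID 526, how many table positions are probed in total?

2

Insert 568: h=5, slot 5 empty → index 5.
Insert 773: h=1, slot 1 empty → index 1.
Insert 526: h=5, h2=5, slot 5 occupied → index 3.
Insert 282: h=3, h2=1, slot 3 occupied → index 4.
Insert 580: h=2, slot 2 empty → index 2.
Table: [_, 773, 580, 526, 282, 568, _]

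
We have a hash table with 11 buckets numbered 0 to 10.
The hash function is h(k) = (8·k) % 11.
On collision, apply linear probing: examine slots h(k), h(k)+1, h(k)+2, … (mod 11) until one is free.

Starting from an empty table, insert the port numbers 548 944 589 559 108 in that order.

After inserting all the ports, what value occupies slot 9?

108

548 hashes to 6; slot 6 is free -> place at 6.
944 hashes to 6; 6 taken -> place at 7.
589 hashes to 4; slot 4 is free -> place at 4.
559 hashes to 6; 6,7 taken -> place at 8.
108 hashes to 6; 6,7,8 taken -> place at 9.
Table: [∅, ∅, ∅, ∅, 589, ∅, 548, 944, 559, 108, ∅]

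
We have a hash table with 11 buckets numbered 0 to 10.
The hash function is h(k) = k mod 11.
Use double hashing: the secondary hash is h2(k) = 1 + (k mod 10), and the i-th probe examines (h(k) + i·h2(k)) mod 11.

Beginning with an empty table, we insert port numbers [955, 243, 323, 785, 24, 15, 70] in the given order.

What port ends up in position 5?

15

955 hashes to 9; slot 9 is free → place at 9.
243 hashes to 1; slot 1 is free → place at 1.
323 hashes to 4; slot 4 is free → place at 4.
785 hashes to 4, h2=6; 4 taken → place at 10.
24 hashes to 2; slot 2 is free → place at 2.
15 hashes to 4, h2=6; 4,10 taken → place at 5.
70 hashes to 4, h2=1; 4,5 taken → place at 6.
Table: [., 243, 24, ., 323, 15, 70, ., ., 955, 785]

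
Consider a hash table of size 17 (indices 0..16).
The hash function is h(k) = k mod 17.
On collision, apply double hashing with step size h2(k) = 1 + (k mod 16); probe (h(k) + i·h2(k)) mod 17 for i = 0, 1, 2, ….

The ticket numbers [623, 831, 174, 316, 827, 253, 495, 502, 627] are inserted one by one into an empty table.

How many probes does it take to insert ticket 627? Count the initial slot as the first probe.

5

Insert 623: h=11, slot 11 empty => index 11.
Insert 831: h=15, slot 15 empty => index 15.
Insert 174: h=4, slot 4 empty => index 4.
Insert 316: h=10, slot 10 empty => index 10.
Insert 827: h=11, h2=12, slot 11 occupied => index 6.
Insert 253: h=15, h2=14, slot 15 occupied => index 12.
Insert 495: h=2, slot 2 empty => index 2.
Insert 502: h=9, slot 9 empty => index 9.
Insert 627: h=15, h2=4, slots 15,2,6,10 occupied => index 14.
Table: [∅, ∅, 495, ∅, 174, ∅, 827, ∅, ∅, 502, 316, 623, 253, ∅, 627, 831, ∅]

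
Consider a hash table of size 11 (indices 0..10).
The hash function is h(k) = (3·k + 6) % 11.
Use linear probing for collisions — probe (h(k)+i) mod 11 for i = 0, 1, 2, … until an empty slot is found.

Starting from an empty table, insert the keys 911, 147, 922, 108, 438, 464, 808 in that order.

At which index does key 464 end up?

4

911: h=0 -> slot 0
147: h=7 -> slot 7
922: h=0, probe 0,1 -> slot 1
108: h=0, probe 0,1,2 -> slot 2
438: h=0, probe 0,1,2,3 -> slot 3
464: h=1, probe 1,2,3,4 -> slot 4
808: h=10 -> slot 10
Table: [911, 922, 108, 438, 464, ., ., 147, ., ., 808]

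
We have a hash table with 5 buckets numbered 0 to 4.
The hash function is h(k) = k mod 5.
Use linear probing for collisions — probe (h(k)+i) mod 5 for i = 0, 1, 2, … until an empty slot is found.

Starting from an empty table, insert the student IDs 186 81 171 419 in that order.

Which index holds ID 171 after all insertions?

3

Insert 186: h=1, slot 1 empty => index 1.
Insert 81: h=1, slot 1 occupied => index 2.
Insert 171: h=1, slots 1,2 occupied => index 3.
Insert 419: h=4, slot 4 empty => index 4.
Table: [∅, 186, 81, 171, 419]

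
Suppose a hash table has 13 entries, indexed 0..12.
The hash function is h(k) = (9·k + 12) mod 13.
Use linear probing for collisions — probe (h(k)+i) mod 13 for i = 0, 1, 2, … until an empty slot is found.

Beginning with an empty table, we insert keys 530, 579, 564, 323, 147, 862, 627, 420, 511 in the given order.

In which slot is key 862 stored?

12

Insert 530: h=11, slot 11 empty -> index 11.
Insert 579: h=10, slot 10 empty -> index 10.
Insert 564: h=5, slot 5 empty -> index 5.
Insert 323: h=7, slot 7 empty -> index 7.
Insert 147: h=9, slot 9 empty -> index 9.
Insert 862: h=9, slots 9,10,11 occupied -> index 12.
Insert 627: h=0, slot 0 empty -> index 0.
Insert 420: h=9, slots 9,10,11,12,0 occupied -> index 1.
Insert 511: h=9, slots 9,10,11,12,0,1 occupied -> index 2.
Table: [627, 420, 511, -, -, 564, -, 323, -, 147, 579, 530, 862]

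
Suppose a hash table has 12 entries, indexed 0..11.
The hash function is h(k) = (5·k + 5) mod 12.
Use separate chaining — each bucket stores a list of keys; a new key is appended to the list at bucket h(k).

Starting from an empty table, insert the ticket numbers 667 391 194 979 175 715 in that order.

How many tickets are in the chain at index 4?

Insert 667: h=4, bucket 4 empty -> new chain.
Insert 391: h=4, bucket 4 nonempty -> append to chain.
Insert 194: h=3, bucket 3 empty -> new chain.
Insert 979: h=4, bucket 4 nonempty -> append to chain.
Insert 175: h=4, bucket 4 nonempty -> append to chain.
Insert 715: h=4, bucket 4 nonempty -> append to chain.
Final buckets:
0: _
1: _
2: _
3: 194
4: 667 -> 391 -> 979 -> 175 -> 715
5: _
6: _
7: _
8: _
9: _
10: _
11: _

5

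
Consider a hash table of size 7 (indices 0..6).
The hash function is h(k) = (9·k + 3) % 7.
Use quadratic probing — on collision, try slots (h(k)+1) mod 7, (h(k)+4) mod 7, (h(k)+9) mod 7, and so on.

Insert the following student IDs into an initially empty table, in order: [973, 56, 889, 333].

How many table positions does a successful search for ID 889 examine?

973: h=3 -> slot 3
56: h=3, probe 3,4 -> slot 4
889: h=3, probe 3,4,0 -> slot 0
333: h=4, probe 4,5 -> slot 5
Table: [889, ∅, ∅, 973, 56, 333, ∅]
Lookup 889: h=3, probe 3,4,0 → found at 0.

3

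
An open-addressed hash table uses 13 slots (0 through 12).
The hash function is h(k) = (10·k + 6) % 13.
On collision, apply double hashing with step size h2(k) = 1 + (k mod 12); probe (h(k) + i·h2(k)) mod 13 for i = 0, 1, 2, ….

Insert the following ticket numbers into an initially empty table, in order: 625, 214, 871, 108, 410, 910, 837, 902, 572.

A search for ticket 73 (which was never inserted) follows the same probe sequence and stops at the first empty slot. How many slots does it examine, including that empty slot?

3

Insert 625: h=3, slot 3 empty -> index 3.
Insert 214: h=1, slot 1 empty -> index 1.
Insert 871: h=6, slot 6 empty -> index 6.
Insert 108: h=7, slot 7 empty -> index 7.
Insert 410: h=11, slot 11 empty -> index 11.
Insert 910: h=6, h2=11, slot 6 occupied -> index 4.
Insert 837: h=4, h2=10, slots 4,1,11 occupied -> index 8.
Insert 902: h=4, h2=3, slots 4,7 occupied -> index 10.
Insert 572: h=6, h2=9, slot 6 occupied -> index 2.
Table: [—, 214, 572, 625, 910, —, 871, 108, 837, —, 902, 410, —]
Lookup 73: h=8, h2=2, probe 8,10,12 → slot 12 empty, not found.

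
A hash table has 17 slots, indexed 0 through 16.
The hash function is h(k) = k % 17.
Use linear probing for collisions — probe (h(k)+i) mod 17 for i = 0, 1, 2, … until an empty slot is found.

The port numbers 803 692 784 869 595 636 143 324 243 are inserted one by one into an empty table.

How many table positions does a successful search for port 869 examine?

803: h=4 -> slot 4
692: h=12 -> slot 12
784: h=2 -> slot 2
869: h=2, probe 2,3 -> slot 3
595: h=0 -> slot 0
636: h=7 -> slot 7
143: h=7, probe 7,8 -> slot 8
324: h=1 -> slot 1
243: h=5 -> slot 5
Table: [595, 324, 784, 869, 803, 243, ∅, 636, 143, ∅, ∅, ∅, 692, ∅, ∅, ∅, ∅]
Lookup 869: h=2, probe 2,3 → found at 3.

2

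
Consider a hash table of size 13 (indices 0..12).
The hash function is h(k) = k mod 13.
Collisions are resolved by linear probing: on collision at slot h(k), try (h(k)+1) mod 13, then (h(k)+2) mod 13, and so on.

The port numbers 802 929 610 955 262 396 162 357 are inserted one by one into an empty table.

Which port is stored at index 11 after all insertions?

802 hashes to 9; slot 9 is free -> place at 9.
929 hashes to 6; slot 6 is free -> place at 6.
610 hashes to 12; slot 12 is free -> place at 12.
955 hashes to 6; 6 taken -> place at 7.
262 hashes to 2; slot 2 is free -> place at 2.
396 hashes to 6; 6,7 taken -> place at 8.
162 hashes to 6; 6,7,8,9 taken -> place at 10.
357 hashes to 6; 6,7,8,9,10 taken -> place at 11.
Table: [—, —, 262, —, —, —, 929, 955, 396, 802, 162, 357, 610]

357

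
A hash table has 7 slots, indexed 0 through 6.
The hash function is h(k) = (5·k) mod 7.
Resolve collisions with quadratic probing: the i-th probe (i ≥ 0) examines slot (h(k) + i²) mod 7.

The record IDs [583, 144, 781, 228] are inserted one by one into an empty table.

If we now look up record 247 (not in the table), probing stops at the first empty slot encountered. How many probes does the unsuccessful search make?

583 hashes to 3; slot 3 is free => place at 3.
144 hashes to 6; slot 6 is free => place at 6.
781 hashes to 6; 6 taken => place at 0.
228 hashes to 6; 6,0,3 taken => place at 1.
Table: [781, 228, ., 583, ., ., 144]
Lookup 247: h=3, probe 3,4 → slot 4 empty, not found.

2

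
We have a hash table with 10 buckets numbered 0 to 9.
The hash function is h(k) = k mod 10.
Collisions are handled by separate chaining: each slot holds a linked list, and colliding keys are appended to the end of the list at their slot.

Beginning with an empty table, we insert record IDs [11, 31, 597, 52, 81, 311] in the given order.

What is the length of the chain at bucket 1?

4

11 -> bucket 1
31 -> bucket 1 (collision)
597 -> bucket 7
52 -> bucket 2
81 -> bucket 1 (collision)
311 -> bucket 1 (collision)
Final buckets:
0: —
1: 11 -> 31 -> 81 -> 311
2: 52
3: —
4: —
5: —
6: —
7: 597
8: —
9: —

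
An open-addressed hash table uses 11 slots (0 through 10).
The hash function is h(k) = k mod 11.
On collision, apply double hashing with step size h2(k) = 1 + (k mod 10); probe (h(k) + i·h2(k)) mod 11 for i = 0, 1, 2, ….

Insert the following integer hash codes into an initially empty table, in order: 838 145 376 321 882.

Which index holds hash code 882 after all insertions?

5

838 hashes to 2; slot 2 is free -> place at 2.
145 hashes to 2, h2=6; 2 taken -> place at 8.
376 hashes to 2, h2=7; 2 taken -> place at 9.
321 hashes to 2, h2=2; 2 taken -> place at 4.
882 hashes to 2, h2=3; 2 taken -> place at 5.
Table: [∅, ∅, 838, ∅, 321, 882, ∅, ∅, 145, 376, ∅]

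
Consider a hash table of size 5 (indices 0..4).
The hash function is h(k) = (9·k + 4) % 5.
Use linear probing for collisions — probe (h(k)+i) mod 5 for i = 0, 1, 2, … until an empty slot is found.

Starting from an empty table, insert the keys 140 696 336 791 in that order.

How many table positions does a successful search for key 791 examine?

140 hashes to 4; slot 4 is free -> place at 4.
696 hashes to 3; slot 3 is free -> place at 3.
336 hashes to 3; 3,4 taken -> place at 0.
791 hashes to 3; 3,4,0 taken -> place at 1.
Table: [336, 791, _, 696, 140]
Lookup 791: h=3, probe 3,4,0,1 → found at 1.

4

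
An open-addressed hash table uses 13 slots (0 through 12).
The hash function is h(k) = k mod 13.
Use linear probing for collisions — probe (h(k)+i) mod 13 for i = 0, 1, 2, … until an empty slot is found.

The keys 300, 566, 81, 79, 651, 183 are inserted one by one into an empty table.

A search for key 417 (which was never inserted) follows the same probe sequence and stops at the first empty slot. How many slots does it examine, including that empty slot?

300 hashes to 1; slot 1 is free => place at 1.
566 hashes to 7; slot 7 is free => place at 7.
81 hashes to 3; slot 3 is free => place at 3.
79 hashes to 1; 1 taken => place at 2.
651 hashes to 1; 1,2,3 taken => place at 4.
183 hashes to 1; 1,2,3,4 taken => place at 5.
Table: [_, 300, 79, 81, 651, 183, _, 566, _, _, _, _, _]
Lookup 417: h=1, probe 1,2,3,4,5,6 → slot 6 empty, not found.

6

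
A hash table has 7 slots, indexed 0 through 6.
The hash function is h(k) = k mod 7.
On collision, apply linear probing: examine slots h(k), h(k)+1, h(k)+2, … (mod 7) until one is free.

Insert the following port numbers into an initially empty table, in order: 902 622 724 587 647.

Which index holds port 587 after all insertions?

1

902 hashes to 6; slot 6 is free -> place at 6.
622 hashes to 6; 6 taken -> place at 0.
724 hashes to 3; slot 3 is free -> place at 3.
587 hashes to 6; 6,0 taken -> place at 1.
647 hashes to 3; 3 taken -> place at 4.
Table: [622, 587, _, 724, 647, _, 902]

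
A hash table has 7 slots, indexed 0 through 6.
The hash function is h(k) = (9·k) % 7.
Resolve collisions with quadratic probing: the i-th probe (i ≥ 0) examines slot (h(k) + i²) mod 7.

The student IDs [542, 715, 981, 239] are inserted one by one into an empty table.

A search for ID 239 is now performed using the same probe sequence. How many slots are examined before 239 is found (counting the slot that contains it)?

4

Insert 542: h=6, slot 6 empty => index 6.
Insert 715: h=2, slot 2 empty => index 2.
Insert 981: h=2, slot 2 occupied => index 3.
Insert 239: h=2, slots 2,3,6 occupied => index 4.
Table: [., ., 715, 981, 239, ., 542]
Lookup 239: h=2, probe 2,3,6,4 → found at 4.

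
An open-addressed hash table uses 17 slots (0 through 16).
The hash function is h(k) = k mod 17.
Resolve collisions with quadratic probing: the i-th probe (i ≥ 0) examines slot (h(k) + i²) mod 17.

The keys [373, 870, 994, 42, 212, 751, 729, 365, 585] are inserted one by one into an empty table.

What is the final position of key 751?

4

Insert 373: h=16, slot 16 empty → index 16.
Insert 870: h=3, slot 3 empty → index 3.
Insert 994: h=8, slot 8 empty → index 8.
Insert 42: h=8, slot 8 occupied → index 9.
Insert 212: h=8, slots 8,9 occupied → index 12.
Insert 751: h=3, slot 3 occupied → index 4.
Insert 729: h=15, slot 15 empty → index 15.
Insert 365: h=8, slots 8,9,12 occupied → index 0.
Insert 585: h=7, slot 7 empty → index 7.
Table: [365, ., ., 870, 751, ., ., 585, 994, 42, ., ., 212, ., ., 729, 373]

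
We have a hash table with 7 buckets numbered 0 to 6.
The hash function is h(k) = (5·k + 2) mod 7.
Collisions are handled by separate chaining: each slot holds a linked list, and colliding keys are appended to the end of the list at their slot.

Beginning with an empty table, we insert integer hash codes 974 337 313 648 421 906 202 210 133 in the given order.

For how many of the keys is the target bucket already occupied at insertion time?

Insert 974: h=0, bucket 0 empty → new chain.
Insert 337: h=0, bucket 0 nonempty → append to chain.
Insert 313: h=6, bucket 6 empty → new chain.
Insert 648: h=1, bucket 1 empty → new chain.
Insert 421: h=0, bucket 0 nonempty → append to chain.
Insert 906: h=3, bucket 3 empty → new chain.
Insert 202: h=4, bucket 4 empty → new chain.
Insert 210: h=2, bucket 2 empty → new chain.
Insert 133: h=2, bucket 2 nonempty → append to chain.
Final buckets:
0: 974 -> 337 -> 421
1: 648
2: 210 -> 133
3: 906
4: 202
5: ∅
6: 313

3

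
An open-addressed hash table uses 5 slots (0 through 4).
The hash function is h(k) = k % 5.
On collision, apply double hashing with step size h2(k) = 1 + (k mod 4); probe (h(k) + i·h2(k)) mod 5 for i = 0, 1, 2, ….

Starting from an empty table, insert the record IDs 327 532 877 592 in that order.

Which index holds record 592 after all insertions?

0

327: h=2 → slot 2
532: h=2, h2=1, probe 2,3 → slot 3
877: h=2, h2=2, probe 2,4 → slot 4
592: h=2, h2=1, probe 2,3,4,0 → slot 0
Table: [592, -, 327, 532, 877]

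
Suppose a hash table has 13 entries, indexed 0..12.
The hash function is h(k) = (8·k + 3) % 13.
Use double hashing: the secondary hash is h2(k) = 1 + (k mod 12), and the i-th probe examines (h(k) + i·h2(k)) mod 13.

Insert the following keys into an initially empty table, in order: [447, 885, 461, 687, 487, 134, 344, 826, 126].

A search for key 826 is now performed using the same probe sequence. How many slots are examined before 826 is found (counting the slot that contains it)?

447 hashes to 4; slot 4 is free => place at 4.
885 hashes to 11; slot 11 is free => place at 11.
461 hashes to 12; slot 12 is free => place at 12.
687 hashes to 0; slot 0 is free => place at 0.
487 hashes to 12, h2=8; 12 taken => place at 7.
134 hashes to 9; slot 9 is free => place at 9.
344 hashes to 12, h2=9; 12 taken => place at 8.
826 hashes to 7, h2=11; 7 taken => place at 5.
126 hashes to 10; slot 10 is free => place at 10.
Table: [687, —, —, —, 447, 826, —, 487, 344, 134, 126, 885, 461]
Lookup 826: h=7, h2=11, probe 7,5 → found at 5.

2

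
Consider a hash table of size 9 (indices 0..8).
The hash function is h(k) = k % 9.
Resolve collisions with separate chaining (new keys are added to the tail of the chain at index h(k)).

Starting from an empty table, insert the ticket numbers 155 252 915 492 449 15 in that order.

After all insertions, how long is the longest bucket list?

Insert 155: h=2, bucket 2 empty → new chain.
Insert 252: h=0, bucket 0 empty → new chain.
Insert 915: h=6, bucket 6 empty → new chain.
Insert 492: h=6, bucket 6 nonempty → append to chain.
Insert 449: h=8, bucket 8 empty → new chain.
Insert 15: h=6, bucket 6 nonempty → append to chain.
Final buckets:
0: 252
1: .
2: 155
3: .
4: .
5: .
6: 915 -> 492 -> 15
7: .
8: 449

3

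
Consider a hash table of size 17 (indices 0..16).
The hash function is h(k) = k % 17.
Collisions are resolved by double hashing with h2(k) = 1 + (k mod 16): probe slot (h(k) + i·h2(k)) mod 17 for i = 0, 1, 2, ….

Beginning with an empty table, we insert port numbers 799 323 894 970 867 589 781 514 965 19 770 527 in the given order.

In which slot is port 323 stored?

4

Insert 799: h=0, slot 0 empty -> index 0.
Insert 323: h=0, h2=4, slot 0 occupied -> index 4.
Insert 894: h=10, slot 10 empty -> index 10.
Insert 970: h=1, slot 1 empty -> index 1.
Insert 867: h=0, h2=4, slots 0,4 occupied -> index 8.
Insert 589: h=11, slot 11 empty -> index 11.
Insert 781: h=16, slot 16 empty -> index 16.
Insert 514: h=4, h2=3, slot 4 occupied -> index 7.
Insert 965: h=13, slot 13 empty -> index 13.
Insert 19: h=2, slot 2 empty -> index 2.
Insert 770: h=5, slot 5 empty -> index 5.
Insert 527: h=0, h2=16, slots 0,16 occupied -> index 15.
Table: [799, 970, 19, ., 323, 770, ., 514, 867, ., 894, 589, ., 965, ., 527, 781]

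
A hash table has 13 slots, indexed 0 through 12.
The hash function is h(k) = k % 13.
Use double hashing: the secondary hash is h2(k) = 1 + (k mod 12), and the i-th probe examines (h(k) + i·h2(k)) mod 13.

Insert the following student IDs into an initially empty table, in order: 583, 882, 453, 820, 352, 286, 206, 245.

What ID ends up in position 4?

583 hashes to 11; slot 11 is free -> place at 11.
882 hashes to 11, h2=7; 11 taken -> place at 5.
453 hashes to 11, h2=10; 11 taken -> place at 8.
820 hashes to 1; slot 1 is free -> place at 1.
352 hashes to 1, h2=5; 1 taken -> place at 6.
286 hashes to 0; slot 0 is free -> place at 0.
206 hashes to 11, h2=3; 11,1 taken -> place at 4.
245 hashes to 11, h2=6; 11,4 taken -> place at 10.
Table: [286, 820, —, —, 206, 882, 352, —, 453, —, 245, 583, —]

206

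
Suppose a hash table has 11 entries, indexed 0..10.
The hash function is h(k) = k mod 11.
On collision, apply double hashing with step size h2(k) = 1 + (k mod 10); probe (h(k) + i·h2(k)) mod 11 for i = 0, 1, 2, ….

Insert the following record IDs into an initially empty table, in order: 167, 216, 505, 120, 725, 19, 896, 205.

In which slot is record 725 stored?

5

167: h=2 => slot 2
216: h=7 => slot 7
505: h=10 => slot 10
120: h=10, h2=1, probe 10,0 => slot 0
725: h=10, h2=6, probe 10,5 => slot 5
19: h=8 => slot 8
896: h=5, h2=7, probe 5,1 => slot 1
205: h=7, h2=6, probe 7,2,8,3 => slot 3
Table: [120, 896, 167, 205, ., 725, ., 216, 19, ., 505]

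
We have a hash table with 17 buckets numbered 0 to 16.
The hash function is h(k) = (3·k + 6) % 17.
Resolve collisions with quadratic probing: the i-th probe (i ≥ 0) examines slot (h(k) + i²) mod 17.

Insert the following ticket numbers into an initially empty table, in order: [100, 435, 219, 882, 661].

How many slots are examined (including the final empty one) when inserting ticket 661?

100: h=0 => slot 0
435: h=2 => slot 2
219: h=0, probe 0,1 => slot 1
882: h=0, probe 0,1,4 => slot 4
661: h=0, probe 0,1,4,9 => slot 9
Table: [100, 219, 435, ∅, 882, ∅, ∅, ∅, ∅, 661, ∅, ∅, ∅, ∅, ∅, ∅, ∅]

4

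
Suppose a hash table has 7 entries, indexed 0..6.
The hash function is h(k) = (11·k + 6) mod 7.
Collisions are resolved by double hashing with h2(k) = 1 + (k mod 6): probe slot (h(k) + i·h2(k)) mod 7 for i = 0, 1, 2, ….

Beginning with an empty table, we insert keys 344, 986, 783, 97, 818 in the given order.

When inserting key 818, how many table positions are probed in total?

2

Insert 344: h=3, slot 3 empty => index 3.
Insert 986: h=2, slot 2 empty => index 2.
Insert 783: h=2, h2=4, slot 2 occupied => index 6.
Insert 97: h=2, h2=2, slot 2 occupied => index 4.
Insert 818: h=2, h2=3, slot 2 occupied => index 5.
Table: [-, -, 986, 344, 97, 818, 783]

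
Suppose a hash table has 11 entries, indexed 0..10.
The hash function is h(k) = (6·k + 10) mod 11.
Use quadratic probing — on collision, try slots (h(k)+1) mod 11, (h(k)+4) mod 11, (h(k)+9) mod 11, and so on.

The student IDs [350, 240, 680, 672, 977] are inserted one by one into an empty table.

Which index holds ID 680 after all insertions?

350: h=9 → slot 9
240: h=9, probe 9,10 → slot 10
680: h=9, probe 9,10,2 → slot 2
672: h=5 → slot 5
977: h=9, probe 9,10,2,7 → slot 7
Table: [., ., 680, ., ., 672, ., 977, ., 350, 240]

2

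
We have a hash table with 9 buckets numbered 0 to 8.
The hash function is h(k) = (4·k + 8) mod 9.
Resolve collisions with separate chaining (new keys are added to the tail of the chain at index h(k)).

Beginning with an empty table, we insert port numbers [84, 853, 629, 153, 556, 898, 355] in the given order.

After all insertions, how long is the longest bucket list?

3

84 → bucket 2
853 → bucket 0
629 → bucket 4
153 → bucket 8
556 → bucket 0 (collision)
898 → bucket 0 (collision)
355 → bucket 6
Final buckets:
0: 853 -> 556 -> 898
1: -
2: 84
3: -
4: 629
5: -
6: 355
7: -
8: 153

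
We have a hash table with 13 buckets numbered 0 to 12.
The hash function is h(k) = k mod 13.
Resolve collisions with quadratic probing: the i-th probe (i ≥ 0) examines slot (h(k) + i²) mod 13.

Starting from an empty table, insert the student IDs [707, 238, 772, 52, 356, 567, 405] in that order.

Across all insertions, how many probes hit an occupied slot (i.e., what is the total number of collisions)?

707: h=5 -> slot 5
238: h=4 -> slot 4
772: h=5, probe 5,6 -> slot 6
52: h=0 -> slot 0
356: h=5, probe 5,6,9 -> slot 9
567: h=8 -> slot 8
405: h=2 -> slot 2
Table: [52, -, 405, -, 238, 707, 772, -, 567, 356, -, -, -]

3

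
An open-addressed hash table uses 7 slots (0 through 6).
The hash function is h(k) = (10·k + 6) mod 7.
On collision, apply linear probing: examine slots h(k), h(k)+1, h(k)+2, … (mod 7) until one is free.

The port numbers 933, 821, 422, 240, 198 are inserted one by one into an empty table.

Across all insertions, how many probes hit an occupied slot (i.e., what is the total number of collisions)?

933: h=5 → slot 5
821: h=5, probe 5,6 → slot 6
422: h=5, probe 5,6,0 → slot 0
240: h=5, probe 5,6,0,1 → slot 1
198: h=5, probe 5,6,0,1,2 → slot 2
Table: [422, 240, 198, _, _, 933, 821]

10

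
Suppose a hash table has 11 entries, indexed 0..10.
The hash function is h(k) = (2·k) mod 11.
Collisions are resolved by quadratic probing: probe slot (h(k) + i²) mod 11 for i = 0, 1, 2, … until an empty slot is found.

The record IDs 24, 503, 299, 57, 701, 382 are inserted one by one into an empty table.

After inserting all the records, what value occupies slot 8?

299

24 hashes to 4; slot 4 is free => place at 4.
503 hashes to 5; slot 5 is free => place at 5.
299 hashes to 4; 4,5 taken => place at 8.
57 hashes to 4; 4,5,8 taken => place at 2.
701 hashes to 5; 5 taken => place at 6.
382 hashes to 5; 5,6 taken => place at 9.
Table: [∅, ∅, 57, ∅, 24, 503, 701, ∅, 299, 382, ∅]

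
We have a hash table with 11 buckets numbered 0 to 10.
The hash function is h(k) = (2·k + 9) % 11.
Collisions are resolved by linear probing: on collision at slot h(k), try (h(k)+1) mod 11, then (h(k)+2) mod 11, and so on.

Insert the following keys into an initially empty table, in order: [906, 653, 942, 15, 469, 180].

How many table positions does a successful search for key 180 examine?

4

906: h=6 → slot 6
653: h=6, probe 6,7 → slot 7
942: h=1 → slot 1
15: h=6, probe 6,7,8 → slot 8
469: h=1, probe 1,2 → slot 2
180: h=6, probe 6,7,8,9 → slot 9
Table: [_, 942, 469, _, _, _, 906, 653, 15, 180, _]
Lookup 180: h=6, probe 6,7,8,9 → found at 9.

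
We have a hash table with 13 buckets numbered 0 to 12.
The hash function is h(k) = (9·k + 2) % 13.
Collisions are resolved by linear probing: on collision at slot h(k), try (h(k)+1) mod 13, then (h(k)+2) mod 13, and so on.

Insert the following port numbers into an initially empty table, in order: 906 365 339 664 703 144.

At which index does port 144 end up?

906 hashes to 5; slot 5 is free -> place at 5.
365 hashes to 11; slot 11 is free -> place at 11.
339 hashes to 11; 11 taken -> place at 12.
664 hashes to 11; 11,12 taken -> place at 0.
703 hashes to 11; 11,12,0 taken -> place at 1.
144 hashes to 11; 11,12,0,1 taken -> place at 2.
Table: [664, 703, 144, ∅, ∅, 906, ∅, ∅, ∅, ∅, ∅, 365, 339]

2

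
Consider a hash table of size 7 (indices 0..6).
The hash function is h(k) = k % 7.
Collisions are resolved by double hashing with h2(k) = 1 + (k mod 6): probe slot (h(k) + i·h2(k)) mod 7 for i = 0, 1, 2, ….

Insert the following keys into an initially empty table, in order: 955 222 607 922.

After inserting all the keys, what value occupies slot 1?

922

Insert 955: h=3, slot 3 empty -> index 3.
Insert 222: h=5, slot 5 empty -> index 5.
Insert 607: h=5, h2=2, slot 5 occupied -> index 0.
Insert 922: h=5, h2=5, slots 5,3 occupied -> index 1.
Table: [607, 922, _, 955, _, 222, _]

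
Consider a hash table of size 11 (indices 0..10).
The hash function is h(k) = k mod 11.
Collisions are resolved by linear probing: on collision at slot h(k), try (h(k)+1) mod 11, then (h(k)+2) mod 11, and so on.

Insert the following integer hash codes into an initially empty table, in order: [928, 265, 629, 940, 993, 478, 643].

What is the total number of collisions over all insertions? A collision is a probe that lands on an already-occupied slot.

Insert 928: h=4, slot 4 empty → index 4.
Insert 265: h=1, slot 1 empty → index 1.
Insert 629: h=2, slot 2 empty → index 2.
Insert 940: h=5, slot 5 empty → index 5.
Insert 993: h=3, slot 3 empty → index 3.
Insert 478: h=5, slot 5 occupied → index 6.
Insert 643: h=5, slots 5,6 occupied → index 7.
Table: [_, 265, 629, 993, 928, 940, 478, 643, _, _, _]

3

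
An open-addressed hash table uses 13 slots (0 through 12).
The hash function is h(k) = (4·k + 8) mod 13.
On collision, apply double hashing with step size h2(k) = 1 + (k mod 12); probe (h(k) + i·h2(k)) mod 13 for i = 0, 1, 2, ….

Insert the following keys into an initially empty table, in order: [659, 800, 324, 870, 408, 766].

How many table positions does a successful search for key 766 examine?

3

Insert 659: h=5, slot 5 empty => index 5.
Insert 800: h=10, slot 10 empty => index 10.
Insert 324: h=4, slot 4 empty => index 4.
Insert 870: h=4, h2=7, slot 4 occupied => index 11.
Insert 408: h=2, slot 2 empty => index 2.
Insert 766: h=4, h2=11, slots 4,2 occupied => index 0.
Table: [766, _, 408, _, 324, 659, _, _, _, _, 800, 870, _]
Lookup 766: h=4, h2=11, probe 4,2,0 → found at 0.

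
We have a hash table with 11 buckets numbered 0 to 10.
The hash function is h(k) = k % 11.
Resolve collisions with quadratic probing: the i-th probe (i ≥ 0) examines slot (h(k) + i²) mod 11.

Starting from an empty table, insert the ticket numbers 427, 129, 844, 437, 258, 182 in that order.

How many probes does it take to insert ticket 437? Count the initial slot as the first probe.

427 hashes to 9; slot 9 is free -> place at 9.
129 hashes to 8; slot 8 is free -> place at 8.
844 hashes to 8; 8,9 taken -> place at 1.
437 hashes to 8; 8,9,1 taken -> place at 6.
258 hashes to 5; slot 5 is free -> place at 5.
182 hashes to 6; 6 taken -> place at 7.
Table: [-, 844, -, -, -, 258, 437, 182, 129, 427, -]

4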